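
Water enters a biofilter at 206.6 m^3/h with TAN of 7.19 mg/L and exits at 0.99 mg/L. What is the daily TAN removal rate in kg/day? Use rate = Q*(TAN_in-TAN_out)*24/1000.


Concentration drop: TAN_in - TAN_out = 7.19 - 0.99 = 6.2 mg/L
Hourly TAN removed = Q * dTAN = 206.6 m^3/h * 6.2 mg/L = 1280.92 g/h  (m^3/h * mg/L = g/h)
Daily TAN removed = 1280.92 * 24 = 30742.08 g/day
Convert to kg/day: 30742.08 / 1000 = 30.74208 kg/day

30.74208 kg/day


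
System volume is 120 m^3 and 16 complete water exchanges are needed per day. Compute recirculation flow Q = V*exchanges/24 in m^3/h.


Daily recirculation volume = 120 m^3 * 16 = 1920 m^3/day
Flow rate Q = daily volume / 24 h = 1920 / 24 = 80 m^3/h

80 m^3/h


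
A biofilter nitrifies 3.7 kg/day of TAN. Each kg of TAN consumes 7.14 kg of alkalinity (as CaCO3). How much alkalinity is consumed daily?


Alkalinity factor: 7.14 kg CaCO3 consumed per kg TAN nitrified
alk = 3.7 kg TAN * 7.14 = 26.418 kg CaCO3/day

26.418 kg CaCO3/day


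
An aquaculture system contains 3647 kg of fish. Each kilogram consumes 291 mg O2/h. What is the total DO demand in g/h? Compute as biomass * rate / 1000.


Total O2 consumption (mg/h) = 3647 kg * 291 mg/(kg*h) = 1061277 mg/h
Convert to g/h: 1061277 / 1000 = 1061.277 g/h

1061.277 g/h


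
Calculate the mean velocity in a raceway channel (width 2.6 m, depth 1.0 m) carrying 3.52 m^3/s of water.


Cross-sectional area = W * d = 2.6 * 1.0 = 2.6 m^2
Velocity = Q / A = 3.52 / 2.6 = 1.35385 m/s

1.35385 m/s


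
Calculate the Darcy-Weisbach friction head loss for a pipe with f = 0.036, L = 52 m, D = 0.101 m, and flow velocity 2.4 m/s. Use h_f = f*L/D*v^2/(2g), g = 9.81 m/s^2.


v^2 = 2.4^2 = 5.76 m^2/s^2
L/D = 52/0.101 = 514.85149
h_f = f*(L/D)*v^2/(2g) = 0.036 * 514.85149 * 5.76 / 19.62 = 5.44137 m

5.44137 m


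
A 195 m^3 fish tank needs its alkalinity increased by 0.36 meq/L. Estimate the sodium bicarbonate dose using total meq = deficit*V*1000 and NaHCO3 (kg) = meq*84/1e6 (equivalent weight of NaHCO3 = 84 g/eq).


Tank volume in L = 195 m^3 * 1000 = 195000 L
Total meq required = 0.36 meq/L * 195000 L = 70200 meq
NaHCO3 mass = 70200 meq * 84 mg/meq / 1e6 = 5.8968 kg

5.8968 kg


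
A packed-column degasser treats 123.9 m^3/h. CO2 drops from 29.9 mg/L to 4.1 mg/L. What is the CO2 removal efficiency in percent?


CO2_out / CO2_in = 4.1 / 29.9 = 0.13712375
Fraction remaining = 0.13712375
efficiency = (1 - 0.13712375) * 100 = 86.2876 %

86.2876 %


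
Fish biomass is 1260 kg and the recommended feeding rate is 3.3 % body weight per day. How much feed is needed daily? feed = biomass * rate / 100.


Feeding rate fraction = 3.3% / 100 = 0.033
Daily feed = 1260 kg * 0.033 = 41.58 kg/day

41.58 kg/day


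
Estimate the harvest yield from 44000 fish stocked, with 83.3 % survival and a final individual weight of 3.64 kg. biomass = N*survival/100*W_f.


Survivors = 44000 * 83.3/100 = 36652 fish
Harvest biomass = survivors * W_f = 36652 * 3.64 = 133413.28 kg

133413.28 kg


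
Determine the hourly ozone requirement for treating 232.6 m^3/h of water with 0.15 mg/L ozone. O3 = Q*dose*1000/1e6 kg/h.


O3 demand (mg/h) = Q * dose * 1000 = 232.6 * 0.15 * 1000 = 34890 mg/h
Convert mg to kg: 34890 / 1e6 = 0.03489 kg/h

0.03489 kg/h


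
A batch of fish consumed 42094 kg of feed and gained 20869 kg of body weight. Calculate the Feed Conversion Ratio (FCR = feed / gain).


FCR = feed consumed / weight gained
FCR = 42094 kg / 20869 kg = 2.01706

2.01706


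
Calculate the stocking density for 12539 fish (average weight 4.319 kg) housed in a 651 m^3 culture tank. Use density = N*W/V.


Total biomass = 12539 fish * 4.319 kg = 54155.941 kg
Density = total biomass / volume = 54155.941 / 651 = 83.1888 kg/m^3

83.1888 kg/m^3


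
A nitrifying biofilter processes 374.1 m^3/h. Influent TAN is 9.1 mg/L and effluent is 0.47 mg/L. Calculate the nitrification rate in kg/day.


Concentration drop: TAN_in - TAN_out = 9.1 - 0.47 = 8.63 mg/L
Hourly TAN removed = Q * dTAN = 374.1 m^3/h * 8.63 mg/L = 3228.483 g/h  (m^3/h * mg/L = g/h)
Daily TAN removed = 3228.483 * 24 = 77483.592 g/day
Convert to kg/day: 77483.592 / 1000 = 77.483592 kg/day

77.483592 kg/day


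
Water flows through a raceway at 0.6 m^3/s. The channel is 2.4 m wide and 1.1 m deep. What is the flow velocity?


Cross-sectional area = W * d = 2.4 * 1.1 = 2.64 m^2
Velocity = Q / A = 0.6 / 2.64 = 0.227273 m/s

0.227273 m/s


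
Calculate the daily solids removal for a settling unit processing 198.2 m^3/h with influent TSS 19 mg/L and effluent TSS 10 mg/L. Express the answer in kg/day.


Concentration drop: TSS_in - TSS_out = 19 - 10 = 9 mg/L
Hourly solids removed = Q * dTSS = 198.2 m^3/h * 9 mg/L = 1783.8 g/h  (m^3/h * mg/L = g/h)
Daily solids removed = 1783.8 * 24 = 42811.2 g/day
Convert g to kg: 42811.2 / 1000 = 42.8112 kg/day

42.8112 kg/day


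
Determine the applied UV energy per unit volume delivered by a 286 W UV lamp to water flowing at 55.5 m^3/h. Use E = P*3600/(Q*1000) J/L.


Energy delivered per hour = 286 W * 3600 s = 1029600 J/h
Volume treated per hour = 55.5 m^3/h * 1000 = 55500 L/h
dose = 1029600 / 55500 = 18.5514 J/L

18.5514 J/L


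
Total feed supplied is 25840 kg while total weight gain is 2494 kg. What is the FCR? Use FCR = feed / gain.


FCR = feed consumed / weight gained
FCR = 25840 kg / 2494 kg = 10.3609

10.3609


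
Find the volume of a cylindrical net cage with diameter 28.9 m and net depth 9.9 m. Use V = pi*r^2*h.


r = d/2 = 28.9/2 = 14.45 m
Base area = pi*r^2 = pi*14.45^2 = 655.9724 m^2
Volume = 655.9724 * 9.9 = 6494.13 m^3

6494.13 m^3


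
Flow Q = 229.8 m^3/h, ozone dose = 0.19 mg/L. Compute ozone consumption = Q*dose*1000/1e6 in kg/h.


O3 demand (mg/h) = Q * dose * 1000 = 229.8 * 0.19 * 1000 = 43662 mg/h
Convert mg to kg: 43662 / 1e6 = 0.043662 kg/h

0.043662 kg/h


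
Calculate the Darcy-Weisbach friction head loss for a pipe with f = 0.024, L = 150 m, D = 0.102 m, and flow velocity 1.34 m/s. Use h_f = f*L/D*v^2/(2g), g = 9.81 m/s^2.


v^2 = 1.34^2 = 1.7956 m^2/s^2
L/D = 150/0.102 = 1470.5882
h_f = f*(L/D)*v^2/(2g) = 0.024 * 1470.5882 * 1.7956 / 19.62 = 3.23008 m

3.23008 m


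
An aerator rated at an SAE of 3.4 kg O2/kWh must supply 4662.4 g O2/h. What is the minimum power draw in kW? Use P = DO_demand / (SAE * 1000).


SAE in g O2/kWh = 3.4 * 1000 = 3400 g/kWh
P = DO_demand / SAE_g = 4662.4 / 3400 = 1.37129 kW

1.37129 kW


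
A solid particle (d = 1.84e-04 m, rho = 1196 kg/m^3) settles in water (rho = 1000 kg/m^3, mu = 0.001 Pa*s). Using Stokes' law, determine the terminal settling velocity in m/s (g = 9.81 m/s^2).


Density difference: rho_p - rho_f = 1196 - 1000 = 196 kg/m^3
d^2 = (1.84e-04)^2 = 3.3856e-08 m^2
Numerator = (rho_p - rho_f) * g * d^2 = 196 * 9.81 * 3.3856e-08 = 6.5096963e-05
Denominator = 18 * mu = 18 * 0.001 = 0.018
v_s = 6.5096963e-05 / 0.018 = 0.0036165 m/s
Check: Re = rho_f * v_s * d / mu = 1000 * 0.0036165 * 1.84e-04 / 0.001 = 0.665 < 1, so Stokes' law applies.

0.0036165 m/s


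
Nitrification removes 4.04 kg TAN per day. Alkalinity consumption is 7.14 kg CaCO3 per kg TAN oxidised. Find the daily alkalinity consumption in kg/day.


Alkalinity factor: 7.14 kg CaCO3 consumed per kg TAN nitrified
alk = 4.04 kg TAN * 7.14 = 28.8456 kg CaCO3/day

28.8456 kg CaCO3/day


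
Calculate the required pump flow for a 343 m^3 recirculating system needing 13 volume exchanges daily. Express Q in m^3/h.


Daily recirculation volume = 343 m^3 * 13 = 4459 m^3/day
Flow rate Q = daily volume / 24 h = 4459 / 24 = 185.792 m^3/h

185.792 m^3/h


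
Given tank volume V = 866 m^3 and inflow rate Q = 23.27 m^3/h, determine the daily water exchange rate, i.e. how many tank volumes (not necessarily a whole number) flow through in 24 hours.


Daily flow volume = 23.27 m^3/h * 24 h = 558.48 m^3/day
Exchanges = daily flow / tank volume = 558.48 / 866 = 0.644896 exchanges/day

0.644896 exchanges/day


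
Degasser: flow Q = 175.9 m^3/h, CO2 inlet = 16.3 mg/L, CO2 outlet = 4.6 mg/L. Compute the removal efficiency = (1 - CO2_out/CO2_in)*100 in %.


CO2_out / CO2_in = 4.6 / 16.3 = 0.28220859
Fraction remaining = 0.28220859
efficiency = (1 - 0.28220859) * 100 = 71.7791 %

71.7791 %


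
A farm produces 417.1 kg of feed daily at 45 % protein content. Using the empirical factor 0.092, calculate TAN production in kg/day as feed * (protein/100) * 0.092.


Protein in feed = 417.1 * 45/100 = 187.695 kg/day
TAN = protein * 0.092 = 187.695 * 0.092 = 17.26794 kg/day

17.26794 kg/day


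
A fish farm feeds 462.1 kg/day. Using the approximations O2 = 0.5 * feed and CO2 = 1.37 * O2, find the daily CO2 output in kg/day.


O2 = 462.1 * 0.5 = 231.05
CO2 = 231.05 * 1.37 = 316.5385

316.5385 kg/day


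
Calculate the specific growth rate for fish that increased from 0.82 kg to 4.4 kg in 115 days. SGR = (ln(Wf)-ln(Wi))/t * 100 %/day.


ln(W_f) = ln(4.4) = 1.4816045
ln(W_i) = ln(0.82) = -0.19845094
ln(W_f) - ln(W_i) = 1.4816045 - -0.19845094 = 1.6800554
SGR = 1.6800554 / 115 * 100 = 1.46092 %/day

1.46092 %/day


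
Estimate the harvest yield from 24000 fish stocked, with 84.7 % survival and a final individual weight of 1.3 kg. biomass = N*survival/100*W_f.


Survivors = 24000 * 84.7/100 = 20328 fish
Harvest biomass = survivors * W_f = 20328 * 1.3 = 26426.4 kg

26426.4 kg


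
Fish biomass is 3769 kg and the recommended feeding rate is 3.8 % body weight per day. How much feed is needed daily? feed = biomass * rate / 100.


Feeding rate fraction = 3.8% / 100 = 0.038
Daily feed = 3769 kg * 0.038 = 143.222 kg/day

143.222 kg/day


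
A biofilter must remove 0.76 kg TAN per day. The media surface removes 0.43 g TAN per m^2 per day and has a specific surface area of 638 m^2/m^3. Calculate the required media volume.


A = 0.76*1000 / 0.43 = 1767.4419 m^2
V = 1767.4419 / 638 = 2.77029

2.77029 m^3


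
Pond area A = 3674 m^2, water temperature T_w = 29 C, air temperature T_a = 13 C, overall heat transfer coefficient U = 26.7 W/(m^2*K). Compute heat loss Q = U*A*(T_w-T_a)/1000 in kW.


Temperature difference dT = 29 - 13 = 16 K
Heat loss (W) = U * A * dT = 26.7 * 3674 * 16 = 1569532.8 W
Convert to kW: 1569532.8 / 1000 = 1569.5328 kW

1569.5328 kW


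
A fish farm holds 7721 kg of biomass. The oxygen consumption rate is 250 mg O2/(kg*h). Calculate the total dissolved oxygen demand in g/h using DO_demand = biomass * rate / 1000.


Total O2 consumption (mg/h) = 7721 kg * 250 mg/(kg*h) = 1930250 mg/h
Convert to g/h: 1930250 / 1000 = 1930.25 g/h

1930.25 g/h


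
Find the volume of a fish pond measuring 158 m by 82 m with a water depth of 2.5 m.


Base area = L * W = 158 * 82 = 12956 m^2
Volume = area * depth = 12956 * 2.5 = 32390 m^3

32390 m^3


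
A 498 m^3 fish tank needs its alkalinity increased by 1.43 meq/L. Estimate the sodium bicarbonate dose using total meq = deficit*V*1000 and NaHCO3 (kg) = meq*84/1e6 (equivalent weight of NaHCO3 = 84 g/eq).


Tank volume in L = 498 m^3 * 1000 = 498000 L
Total meq required = 1.43 meq/L * 498000 L = 712140 meq
NaHCO3 mass = 712140 meq * 84 mg/meq / 1e6 = 59.8198 kg

59.8198 kg


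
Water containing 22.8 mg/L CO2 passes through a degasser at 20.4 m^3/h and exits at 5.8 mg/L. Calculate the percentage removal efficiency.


CO2_out / CO2_in = 5.8 / 22.8 = 0.25438596
Fraction remaining = 0.25438596
efficiency = (1 - 0.25438596) * 100 = 74.5614 %

74.5614 %


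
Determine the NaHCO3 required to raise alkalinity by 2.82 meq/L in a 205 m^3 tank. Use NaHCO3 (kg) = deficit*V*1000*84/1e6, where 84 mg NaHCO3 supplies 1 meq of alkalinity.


Tank volume in L = 205 m^3 * 1000 = 205000 L
Total meq required = 2.82 meq/L * 205000 L = 578100 meq
NaHCO3 mass = 578100 meq * 84 mg/meq / 1e6 = 48.5604 kg

48.5604 kg


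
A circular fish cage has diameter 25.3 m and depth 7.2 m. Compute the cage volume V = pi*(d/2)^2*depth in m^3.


r = d/2 = 25.3/2 = 12.65 m
Base area = pi*r^2 = pi*12.65^2 = 502.72551 m^2
Volume = 502.72551 * 7.2 = 3619.62 m^3

3619.62 m^3


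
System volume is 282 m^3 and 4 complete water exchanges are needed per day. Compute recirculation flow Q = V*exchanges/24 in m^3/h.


Daily recirculation volume = 282 m^3 * 4 = 1128 m^3/day
Flow rate Q = daily volume / 24 h = 1128 / 24 = 47 m^3/h

47 m^3/h


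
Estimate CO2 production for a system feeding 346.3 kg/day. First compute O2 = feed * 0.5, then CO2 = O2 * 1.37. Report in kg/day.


O2 = 346.3 * 0.5 = 173.15
CO2 = 173.15 * 1.37 = 237.2155

237.2155 kg/day


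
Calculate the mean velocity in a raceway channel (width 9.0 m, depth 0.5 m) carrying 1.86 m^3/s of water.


Cross-sectional area = W * d = 9.0 * 0.5 = 4.5 m^2
Velocity = Q / A = 1.86 / 4.5 = 0.413333 m/s

0.413333 m/s


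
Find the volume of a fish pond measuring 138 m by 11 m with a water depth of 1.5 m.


Base area = L * W = 138 * 11 = 1518 m^2
Volume = area * depth = 1518 * 1.5 = 2277 m^3

2277 m^3


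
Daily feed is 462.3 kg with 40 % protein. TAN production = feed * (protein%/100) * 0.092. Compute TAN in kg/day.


Protein in feed = 462.3 * 40/100 = 184.92 kg/day
TAN = protein * 0.092 = 184.92 * 0.092 = 17.01264 kg/day

17.01264 kg/day


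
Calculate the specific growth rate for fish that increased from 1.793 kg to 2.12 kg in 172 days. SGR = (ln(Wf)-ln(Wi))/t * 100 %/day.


ln(W_f) = ln(2.12) = 0.75141609
ln(W_i) = ln(1.793) = 0.58389019
ln(W_f) - ln(W_i) = 0.75141609 - 0.58389019 = 0.1675259
SGR = 0.1675259 / 172 * 100 = 0.0973988 %/day

0.0973988 %/day


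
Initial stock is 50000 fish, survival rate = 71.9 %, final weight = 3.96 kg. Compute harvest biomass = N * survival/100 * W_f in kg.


Survivors = 50000 * 71.9/100 = 35950 fish
Harvest biomass = survivors * W_f = 35950 * 3.96 = 142362 kg

142362 kg


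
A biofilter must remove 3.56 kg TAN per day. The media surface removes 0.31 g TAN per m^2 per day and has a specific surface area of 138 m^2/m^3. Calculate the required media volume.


A = 3.56*1000 / 0.31 = 11483.871 m^2
V = 11483.871 / 138 = 83.2165

83.2165 m^3


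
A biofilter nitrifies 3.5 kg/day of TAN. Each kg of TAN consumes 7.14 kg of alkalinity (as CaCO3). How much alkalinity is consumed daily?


Alkalinity factor: 7.14 kg CaCO3 consumed per kg TAN nitrified
alk = 3.5 kg TAN * 7.14 = 24.99 kg CaCO3/day

24.99 kg CaCO3/day


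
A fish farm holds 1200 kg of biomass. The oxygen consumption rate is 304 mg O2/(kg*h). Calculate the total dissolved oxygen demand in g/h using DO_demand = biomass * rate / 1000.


Total O2 consumption (mg/h) = 1200 kg * 304 mg/(kg*h) = 364800 mg/h
Convert to g/h: 364800 / 1000 = 364.8 g/h

364.8 g/h


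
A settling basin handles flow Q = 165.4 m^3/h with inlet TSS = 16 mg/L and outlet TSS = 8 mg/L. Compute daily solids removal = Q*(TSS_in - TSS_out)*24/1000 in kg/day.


Concentration drop: TSS_in - TSS_out = 16 - 8 = 8 mg/L
Hourly solids removed = Q * dTSS = 165.4 m^3/h * 8 mg/L = 1323.2 g/h  (m^3/h * mg/L = g/h)
Daily solids removed = 1323.2 * 24 = 31756.8 g/day
Convert g to kg: 31756.8 / 1000 = 31.7568 kg/day

31.7568 kg/day


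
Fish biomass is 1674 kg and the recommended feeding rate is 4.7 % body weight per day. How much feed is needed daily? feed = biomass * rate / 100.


Feeding rate fraction = 4.7% / 100 = 0.047
Daily feed = 1674 kg * 0.047 = 78.678 kg/day

78.678 kg/day


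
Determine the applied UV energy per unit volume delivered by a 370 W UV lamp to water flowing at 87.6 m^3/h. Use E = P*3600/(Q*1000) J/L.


Energy delivered per hour = 370 W * 3600 s = 1332000 J/h
Volume treated per hour = 87.6 m^3/h * 1000 = 87600 L/h
dose = 1332000 / 87600 = 15.2055 J/L

15.2055 J/L


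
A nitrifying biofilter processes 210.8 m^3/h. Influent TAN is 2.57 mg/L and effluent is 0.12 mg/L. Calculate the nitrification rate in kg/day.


Concentration drop: TAN_in - TAN_out = 2.57 - 0.12 = 2.45 mg/L
Hourly TAN removed = Q * dTAN = 210.8 m^3/h * 2.45 mg/L = 516.46 g/h  (m^3/h * mg/L = g/h)
Daily TAN removed = 516.46 * 24 = 12395.04 g/day
Convert to kg/day: 12395.04 / 1000 = 12.39504 kg/day

12.39504 kg/day


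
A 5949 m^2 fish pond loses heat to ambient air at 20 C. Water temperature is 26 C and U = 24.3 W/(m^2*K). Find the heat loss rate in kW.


Temperature difference dT = 26 - 20 = 6 K
Heat loss (W) = U * A * dT = 24.3 * 5949 * 6 = 867364.2 W
Convert to kW: 867364.2 / 1000 = 867.3642 kW

867.3642 kW


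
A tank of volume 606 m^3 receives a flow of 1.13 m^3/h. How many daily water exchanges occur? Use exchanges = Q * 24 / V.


Daily flow volume = 1.13 m^3/h * 24 h = 27.12 m^3/day
Exchanges = daily flow / tank volume = 27.12 / 606 = 0.0447525 exchanges/day

0.0447525 exchanges/day


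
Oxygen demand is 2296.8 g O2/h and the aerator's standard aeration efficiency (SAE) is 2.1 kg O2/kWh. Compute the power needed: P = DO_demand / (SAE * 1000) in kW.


SAE in g O2/kWh = 2.1 * 1000 = 2100 g/kWh
P = DO_demand / SAE_g = 2296.8 / 2100 = 1.09371 kW

1.09371 kW


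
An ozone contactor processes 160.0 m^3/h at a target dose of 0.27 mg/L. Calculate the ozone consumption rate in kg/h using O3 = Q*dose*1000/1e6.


O3 demand (mg/h) = Q * dose * 1000 = 160.0 * 0.27 * 1000 = 43200 mg/h
Convert mg to kg: 43200 / 1e6 = 0.0432 kg/h

0.0432 kg/h


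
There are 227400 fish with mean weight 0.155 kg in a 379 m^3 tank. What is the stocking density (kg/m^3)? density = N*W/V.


Total biomass = 227400 fish * 0.155 kg = 35247 kg
Density = total biomass / volume = 35247 / 379 = 93 kg/m^3

93 kg/m^3


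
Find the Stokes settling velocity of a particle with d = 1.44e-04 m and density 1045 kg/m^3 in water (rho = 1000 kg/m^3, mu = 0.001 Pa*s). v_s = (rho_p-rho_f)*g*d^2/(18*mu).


Density difference: rho_p - rho_f = 1045 - 1000 = 45 kg/m^3
d^2 = (1.44e-04)^2 = 2.0736e-08 m^2
Numerator = (rho_p - rho_f) * g * d^2 = 45 * 9.81 * 2.0736e-08 = 9.1539072e-06
Denominator = 18 * mu = 18 * 0.001 = 0.018
v_s = 9.1539072e-06 / 0.018 = 5.0855e-04 m/s
Check: Re = rho_f * v_s * d / mu = 1000 * 5.0855e-04 * 1.44e-04 / 0.001 = 0.0732 < 1, so Stokes' law applies.

5.0855e-04 m/s


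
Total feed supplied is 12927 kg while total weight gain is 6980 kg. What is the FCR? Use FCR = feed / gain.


FCR = feed consumed / weight gained
FCR = 12927 kg / 6980 kg = 1.85201

1.85201


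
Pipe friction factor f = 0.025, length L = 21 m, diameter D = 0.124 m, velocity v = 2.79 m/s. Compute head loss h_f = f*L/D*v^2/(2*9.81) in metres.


v^2 = 2.79^2 = 7.7841 m^2/s^2
L/D = 21/0.124 = 169.35484
h_f = f*(L/D)*v^2/(2g) = 0.025 * 169.35484 * 7.7841 / 19.62 = 1.67976 m

1.67976 m


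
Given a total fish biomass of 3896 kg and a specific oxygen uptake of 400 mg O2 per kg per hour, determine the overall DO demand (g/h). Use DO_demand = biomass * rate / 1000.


Total O2 consumption (mg/h) = 3896 kg * 400 mg/(kg*h) = 1558400 mg/h
Convert to g/h: 1558400 / 1000 = 1558.4 g/h

1558.4 g/h


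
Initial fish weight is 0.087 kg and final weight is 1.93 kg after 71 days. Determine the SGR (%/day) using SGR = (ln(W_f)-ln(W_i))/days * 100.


ln(W_f) = ln(1.93) = 0.65752
ln(W_i) = ln(0.087) = -2.4418472
ln(W_f) - ln(W_i) = 0.65752 - -2.4418472 = 3.0993672
SGR = 3.0993672 / 71 * 100 = 4.36531 %/day

4.36531 %/day


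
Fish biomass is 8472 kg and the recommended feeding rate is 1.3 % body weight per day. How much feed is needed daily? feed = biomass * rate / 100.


Feeding rate fraction = 1.3% / 100 = 0.013
Daily feed = 8472 kg * 0.013 = 110.136 kg/day

110.136 kg/day


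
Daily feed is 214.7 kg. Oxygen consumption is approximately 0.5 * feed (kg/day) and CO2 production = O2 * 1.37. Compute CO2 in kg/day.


O2 = 214.7 * 0.5 = 107.35
CO2 = 107.35 * 1.37 = 147.0695

147.0695 kg/day


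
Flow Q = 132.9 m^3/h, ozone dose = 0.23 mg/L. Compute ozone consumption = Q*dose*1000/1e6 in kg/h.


O3 demand (mg/h) = Q * dose * 1000 = 132.9 * 0.23 * 1000 = 30567 mg/h
Convert mg to kg: 30567 / 1e6 = 0.030567 kg/h

0.030567 kg/h


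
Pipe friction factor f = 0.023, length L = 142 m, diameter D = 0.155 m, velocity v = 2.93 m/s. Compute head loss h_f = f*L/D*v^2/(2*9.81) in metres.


v^2 = 2.93^2 = 8.5849 m^2/s^2
L/D = 142/0.155 = 916.12903
h_f = f*(L/D)*v^2/(2g) = 0.023 * 916.12903 * 8.5849 / 19.62 = 9.21978 m

9.21978 m


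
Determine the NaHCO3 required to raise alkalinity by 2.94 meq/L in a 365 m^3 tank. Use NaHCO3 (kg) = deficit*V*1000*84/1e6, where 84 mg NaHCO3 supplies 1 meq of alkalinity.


Tank volume in L = 365 m^3 * 1000 = 365000 L
Total meq required = 2.94 meq/L * 365000 L = 1073100 meq
NaHCO3 mass = 1073100 meq * 84 mg/meq / 1e6 = 90.1404 kg

90.1404 kg


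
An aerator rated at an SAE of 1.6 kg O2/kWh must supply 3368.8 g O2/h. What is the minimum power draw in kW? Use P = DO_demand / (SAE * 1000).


SAE in g O2/kWh = 1.6 * 1000 = 1600 g/kWh
P = DO_demand / SAE_g = 3368.8 / 1600 = 2.1055 kW

2.1055 kW


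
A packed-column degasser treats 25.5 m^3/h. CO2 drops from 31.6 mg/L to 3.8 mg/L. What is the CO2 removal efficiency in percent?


CO2_out / CO2_in = 3.8 / 31.6 = 0.12025316
Fraction remaining = 0.12025316
efficiency = (1 - 0.12025316) * 100 = 87.9747 %

87.9747 %


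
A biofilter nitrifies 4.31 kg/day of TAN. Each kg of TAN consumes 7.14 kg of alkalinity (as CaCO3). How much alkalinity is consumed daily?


Alkalinity factor: 7.14 kg CaCO3 consumed per kg TAN nitrified
alk = 4.31 kg TAN * 7.14 = 30.7734 kg CaCO3/day

30.7734 kg CaCO3/day


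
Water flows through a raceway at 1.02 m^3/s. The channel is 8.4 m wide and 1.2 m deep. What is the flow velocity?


Cross-sectional area = W * d = 8.4 * 1.2 = 10.08 m^2
Velocity = Q / A = 1.02 / 10.08 = 0.10119 m/s

0.10119 m/s


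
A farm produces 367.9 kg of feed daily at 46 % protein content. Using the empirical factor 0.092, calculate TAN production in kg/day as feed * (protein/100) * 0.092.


Protein in feed = 367.9 * 46/100 = 169.234 kg/day
TAN = protein * 0.092 = 169.234 * 0.092 = 15.569528 kg/day

15.569528 kg/day


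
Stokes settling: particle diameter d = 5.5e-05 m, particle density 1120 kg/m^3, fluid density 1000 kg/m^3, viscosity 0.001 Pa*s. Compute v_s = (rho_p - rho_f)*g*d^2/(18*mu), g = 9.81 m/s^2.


Density difference: rho_p - rho_f = 1120 - 1000 = 120 kg/m^3
d^2 = (5.5e-05)^2 = 3.025e-09 m^2
Numerator = (rho_p - rho_f) * g * d^2 = 120 * 9.81 * 3.025e-09 = 3.56103e-06
Denominator = 18 * mu = 18 * 0.001 = 0.018
v_s = 3.56103e-06 / 0.018 = 1.97835e-04 m/s
Check: Re = rho_f * v_s * d / mu = 1000 * 1.97835e-04 * 5.5e-05 / 0.001 = 0.0109 < 1, so Stokes' law applies.

1.97835e-04 m/s


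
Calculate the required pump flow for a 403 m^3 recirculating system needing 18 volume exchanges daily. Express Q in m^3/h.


Daily recirculation volume = 403 m^3 * 18 = 7254 m^3/day
Flow rate Q = daily volume / 24 h = 7254 / 24 = 302.25 m^3/h

302.25 m^3/h


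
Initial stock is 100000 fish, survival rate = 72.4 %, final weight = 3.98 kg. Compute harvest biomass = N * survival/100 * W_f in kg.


Survivors = 100000 * 72.4/100 = 72400 fish
Harvest biomass = survivors * W_f = 72400 * 3.98 = 288152 kg

288152 kg


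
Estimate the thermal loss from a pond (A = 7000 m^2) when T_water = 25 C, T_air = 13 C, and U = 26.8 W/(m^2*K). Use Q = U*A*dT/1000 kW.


Temperature difference dT = 25 - 13 = 12 K
Heat loss (W) = U * A * dT = 26.8 * 7000 * 12 = 2251200 W
Convert to kW: 2251200 / 1000 = 2251.2 kW

2251.2 kW


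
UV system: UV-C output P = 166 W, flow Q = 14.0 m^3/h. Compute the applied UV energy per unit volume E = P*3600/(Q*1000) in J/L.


Energy delivered per hour = 166 W * 3600 s = 597600 J/h
Volume treated per hour = 14.0 m^3/h * 1000 = 14000 L/h
dose = 597600 / 14000 = 42.6857 J/L

42.6857 J/L


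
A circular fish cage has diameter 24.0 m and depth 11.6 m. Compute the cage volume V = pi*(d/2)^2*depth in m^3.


r = d/2 = 24.0/2 = 12 m
Base area = pi*r^2 = pi*12^2 = 452.38934 m^2
Volume = 452.38934 * 11.6 = 5247.72 m^3

5247.72 m^3


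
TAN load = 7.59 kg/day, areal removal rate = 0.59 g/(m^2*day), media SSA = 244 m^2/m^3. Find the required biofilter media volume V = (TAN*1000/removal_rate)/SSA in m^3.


A = 7.59*1000 / 0.59 = 12864.407 m^2
V = 12864.407 / 244 = 52.723

52.723 m^3


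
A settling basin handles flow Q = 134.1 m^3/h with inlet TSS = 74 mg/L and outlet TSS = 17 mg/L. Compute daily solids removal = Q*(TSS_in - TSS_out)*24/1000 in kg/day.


Concentration drop: TSS_in - TSS_out = 74 - 17 = 57 mg/L
Hourly solids removed = Q * dTSS = 134.1 m^3/h * 57 mg/L = 7643.7 g/h  (m^3/h * mg/L = g/h)
Daily solids removed = 7643.7 * 24 = 183448.8 g/day
Convert g to kg: 183448.8 / 1000 = 183.4488 kg/day

183.4488 kg/day


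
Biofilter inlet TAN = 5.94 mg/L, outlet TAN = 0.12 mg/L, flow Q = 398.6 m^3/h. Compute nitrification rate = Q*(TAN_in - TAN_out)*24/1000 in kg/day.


Concentration drop: TAN_in - TAN_out = 5.94 - 0.12 = 5.82 mg/L
Hourly TAN removed = Q * dTAN = 398.6 m^3/h * 5.82 mg/L = 2319.852 g/h  (m^3/h * mg/L = g/h)
Daily TAN removed = 2319.852 * 24 = 55676.448 g/day
Convert to kg/day: 55676.448 / 1000 = 55.676448 kg/day

55.676448 kg/day


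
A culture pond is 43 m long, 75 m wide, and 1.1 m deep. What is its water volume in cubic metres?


Base area = L * W = 43 * 75 = 3225 m^2
Volume = area * depth = 3225 * 1.1 = 3547.5 m^3

3547.5 m^3


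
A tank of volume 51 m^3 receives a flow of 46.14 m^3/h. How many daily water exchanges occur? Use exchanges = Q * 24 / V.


Daily flow volume = 46.14 m^3/h * 24 h = 1107.36 m^3/day
Exchanges = daily flow / tank volume = 1107.36 / 51 = 21.7129 exchanges/day

21.7129 exchanges/day


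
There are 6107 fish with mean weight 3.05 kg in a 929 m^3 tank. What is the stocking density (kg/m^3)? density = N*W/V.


Total biomass = 6107 fish * 3.05 kg = 18626.35 kg
Density = total biomass / volume = 18626.35 / 929 = 20.0499 kg/m^3

20.0499 kg/m^3


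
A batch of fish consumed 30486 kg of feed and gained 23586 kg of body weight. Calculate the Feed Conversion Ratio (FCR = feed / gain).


FCR = feed consumed / weight gained
FCR = 30486 kg / 23586 kg = 1.29255

1.29255


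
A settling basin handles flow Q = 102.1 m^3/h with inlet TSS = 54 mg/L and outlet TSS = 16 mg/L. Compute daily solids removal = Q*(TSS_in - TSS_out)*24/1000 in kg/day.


Concentration drop: TSS_in - TSS_out = 54 - 16 = 38 mg/L
Hourly solids removed = Q * dTSS = 102.1 m^3/h * 38 mg/L = 3879.8 g/h  (m^3/h * mg/L = g/h)
Daily solids removed = 3879.8 * 24 = 93115.2 g/day
Convert g to kg: 93115.2 / 1000 = 93.1152 kg/day

93.1152 kg/day


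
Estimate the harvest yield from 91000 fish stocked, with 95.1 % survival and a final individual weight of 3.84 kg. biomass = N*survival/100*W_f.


Survivors = 91000 * 95.1/100 = 86541 fish
Harvest biomass = survivors * W_f = 86541 * 3.84 = 332317.44 kg

332317.44 kg


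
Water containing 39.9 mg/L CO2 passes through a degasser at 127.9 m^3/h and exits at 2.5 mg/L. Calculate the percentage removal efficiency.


CO2_out / CO2_in = 2.5 / 39.9 = 0.062656642
Fraction remaining = 0.062656642
efficiency = (1 - 0.062656642) * 100 = 93.7343 %

93.7343 %


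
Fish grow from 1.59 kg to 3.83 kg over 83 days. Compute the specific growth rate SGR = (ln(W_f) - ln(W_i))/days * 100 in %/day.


ln(W_f) = ln(3.83) = 1.3428648
ln(W_i) = ln(1.59) = 0.46373402
ln(W_f) - ln(W_i) = 1.3428648 - 0.46373402 = 0.87913078
SGR = 0.87913078 / 83 * 100 = 1.05919 %/day

1.05919 %/day


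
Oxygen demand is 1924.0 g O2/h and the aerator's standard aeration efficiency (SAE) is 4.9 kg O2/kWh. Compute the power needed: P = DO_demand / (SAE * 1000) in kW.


SAE in g O2/kWh = 4.9 * 1000 = 4900 g/kWh
P = DO_demand / SAE_g = 1924.0 / 4900 = 0.392653 kW

0.392653 kW


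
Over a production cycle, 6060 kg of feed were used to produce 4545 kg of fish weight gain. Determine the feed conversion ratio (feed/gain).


FCR = feed consumed / weight gained
FCR = 6060 kg / 4545 kg = 1.33333

1.33333


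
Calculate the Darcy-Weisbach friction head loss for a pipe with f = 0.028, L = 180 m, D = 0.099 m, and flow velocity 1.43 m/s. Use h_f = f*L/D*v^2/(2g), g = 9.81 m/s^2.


v^2 = 1.43^2 = 2.0449 m^2/s^2
L/D = 180/0.099 = 1818.1818
h_f = f*(L/D)*v^2/(2g) = 0.028 * 1818.1818 * 2.0449 / 19.62 = 5.30601 m

5.30601 m


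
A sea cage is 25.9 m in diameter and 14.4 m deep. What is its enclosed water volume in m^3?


r = d/2 = 25.9/2 = 12.95 m
Base area = pi*r^2 = pi*12.95^2 = 526.85294 m^2
Volume = 526.85294 * 14.4 = 7586.68 m^3

7586.68 m^3


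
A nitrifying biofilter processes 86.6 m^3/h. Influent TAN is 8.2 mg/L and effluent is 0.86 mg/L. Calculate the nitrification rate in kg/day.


Concentration drop: TAN_in - TAN_out = 8.2 - 0.86 = 7.34 mg/L
Hourly TAN removed = Q * dTAN = 86.6 m^3/h * 7.34 mg/L = 635.644 g/h  (m^3/h * mg/L = g/h)
Daily TAN removed = 635.644 * 24 = 15255.456 g/day
Convert to kg/day: 15255.456 / 1000 = 15.255456 kg/day

15.255456 kg/day


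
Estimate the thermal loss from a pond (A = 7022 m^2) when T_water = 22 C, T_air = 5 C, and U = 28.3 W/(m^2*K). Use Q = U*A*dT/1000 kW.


Temperature difference dT = 22 - 5 = 17 K
Heat loss (W) = U * A * dT = 28.3 * 7022 * 17 = 3378284.2 W
Convert to kW: 3378284.2 / 1000 = 3378.2842 kW

3378.2842 kW


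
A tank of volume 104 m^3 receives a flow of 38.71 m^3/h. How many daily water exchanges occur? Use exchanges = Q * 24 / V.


Daily flow volume = 38.71 m^3/h * 24 h = 929.04 m^3/day
Exchanges = daily flow / tank volume = 929.04 / 104 = 8.93308 exchanges/day

8.93308 exchanges/day


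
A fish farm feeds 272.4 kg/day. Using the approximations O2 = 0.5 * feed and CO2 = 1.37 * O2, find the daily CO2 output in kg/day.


O2 = 272.4 * 0.5 = 136.2
CO2 = 136.2 * 1.37 = 186.594

186.594 kg/day


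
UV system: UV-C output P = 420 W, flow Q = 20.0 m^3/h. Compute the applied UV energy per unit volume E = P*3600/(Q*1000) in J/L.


Energy delivered per hour = 420 W * 3600 s = 1512000 J/h
Volume treated per hour = 20.0 m^3/h * 1000 = 20000 L/h
dose = 1512000 / 20000 = 75.6 J/L

75.6 J/L


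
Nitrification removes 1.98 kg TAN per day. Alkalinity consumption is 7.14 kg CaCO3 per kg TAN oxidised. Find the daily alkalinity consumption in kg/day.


Alkalinity factor: 7.14 kg CaCO3 consumed per kg TAN nitrified
alk = 1.98 kg TAN * 7.14 = 14.1372 kg CaCO3/day

14.1372 kg CaCO3/day


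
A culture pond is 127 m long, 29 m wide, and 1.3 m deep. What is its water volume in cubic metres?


Base area = L * W = 127 * 29 = 3683 m^2
Volume = area * depth = 3683 * 1.3 = 4787.9 m^3

4787.9 m^3


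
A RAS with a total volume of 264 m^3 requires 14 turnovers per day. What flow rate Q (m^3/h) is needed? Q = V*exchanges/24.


Daily recirculation volume = 264 m^3 * 14 = 3696 m^3/day
Flow rate Q = daily volume / 24 h = 3696 / 24 = 154 m^3/h

154 m^3/h


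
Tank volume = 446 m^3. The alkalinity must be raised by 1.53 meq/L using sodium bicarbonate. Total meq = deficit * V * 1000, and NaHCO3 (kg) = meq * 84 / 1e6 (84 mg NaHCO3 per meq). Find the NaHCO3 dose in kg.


Tank volume in L = 446 m^3 * 1000 = 446000 L
Total meq required = 1.53 meq/L * 446000 L = 682380 meq
NaHCO3 mass = 682380 meq * 84 mg/meq / 1e6 = 57.3199 kg

57.3199 kg


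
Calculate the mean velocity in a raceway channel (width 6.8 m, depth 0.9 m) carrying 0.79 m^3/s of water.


Cross-sectional area = W * d = 6.8 * 0.9 = 6.12 m^2
Velocity = Q / A = 0.79 / 6.12 = 0.129085 m/s

0.129085 m/s


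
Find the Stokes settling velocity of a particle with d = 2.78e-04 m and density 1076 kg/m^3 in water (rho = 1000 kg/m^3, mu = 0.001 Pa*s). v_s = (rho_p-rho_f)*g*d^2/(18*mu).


Density difference: rho_p - rho_f = 1076 - 1000 = 76 kg/m^3
d^2 = (2.78e-04)^2 = 7.7284e-08 m^2
Numerator = (rho_p - rho_f) * g * d^2 = 76 * 9.81 * 7.7284e-08 = 5.7619859e-05
Denominator = 18 * mu = 18 * 0.001 = 0.018
v_s = 5.7619859e-05 / 0.018 = 0.0032011 m/s
Check: Re = rho_f * v_s * d / mu = 1000 * 0.0032011 * 2.78e-04 / 0.001 = 0.89 < 1, so Stokes' law applies.

0.0032011 m/s


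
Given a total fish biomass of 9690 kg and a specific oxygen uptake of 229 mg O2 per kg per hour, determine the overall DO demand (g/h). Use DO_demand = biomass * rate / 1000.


Total O2 consumption (mg/h) = 9690 kg * 229 mg/(kg*h) = 2219010 mg/h
Convert to g/h: 2219010 / 1000 = 2219.01 g/h

2219.01 g/h


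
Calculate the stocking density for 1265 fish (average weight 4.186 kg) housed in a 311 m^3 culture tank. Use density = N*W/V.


Total biomass = 1265 fish * 4.186 kg = 5295.29 kg
Density = total biomass / volume = 5295.29 / 311 = 17.0267 kg/m^3

17.0267 kg/m^3


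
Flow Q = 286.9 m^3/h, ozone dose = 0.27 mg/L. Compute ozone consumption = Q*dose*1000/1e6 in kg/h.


O3 demand (mg/h) = Q * dose * 1000 = 286.9 * 0.27 * 1000 = 77463 mg/h
Convert mg to kg: 77463 / 1e6 = 0.077463 kg/h

0.077463 kg/h


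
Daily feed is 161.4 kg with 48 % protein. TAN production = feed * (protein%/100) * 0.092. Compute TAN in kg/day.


Protein in feed = 161.4 * 48/100 = 77.472 kg/day
TAN = protein * 0.092 = 77.472 * 0.092 = 7.127424 kg/day

7.127424 kg/day


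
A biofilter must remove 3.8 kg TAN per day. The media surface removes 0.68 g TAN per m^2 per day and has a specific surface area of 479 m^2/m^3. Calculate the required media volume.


A = 3.8*1000 / 0.68 = 5588.2353 m^2
V = 5588.2353 / 479 = 11.6665

11.6665 m^3


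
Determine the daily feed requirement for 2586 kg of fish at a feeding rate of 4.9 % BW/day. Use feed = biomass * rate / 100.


Feeding rate fraction = 4.9% / 100 = 0.049
Daily feed = 2586 kg * 0.049 = 126.714 kg/day

126.714 kg/day


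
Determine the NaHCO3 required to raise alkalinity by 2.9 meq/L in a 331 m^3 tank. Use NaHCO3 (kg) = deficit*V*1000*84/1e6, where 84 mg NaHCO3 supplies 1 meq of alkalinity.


Tank volume in L = 331 m^3 * 1000 = 331000 L
Total meq required = 2.9 meq/L * 331000 L = 959900 meq
NaHCO3 mass = 959900 meq * 84 mg/meq / 1e6 = 80.6316 kg

80.6316 kg


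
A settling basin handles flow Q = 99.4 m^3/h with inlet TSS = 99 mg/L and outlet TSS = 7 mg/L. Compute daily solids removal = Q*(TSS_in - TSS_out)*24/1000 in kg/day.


Concentration drop: TSS_in - TSS_out = 99 - 7 = 92 mg/L
Hourly solids removed = Q * dTSS = 99.4 m^3/h * 92 mg/L = 9144.8 g/h  (m^3/h * mg/L = g/h)
Daily solids removed = 9144.8 * 24 = 219475.2 g/day
Convert g to kg: 219475.2 / 1000 = 219.4752 kg/day

219.4752 kg/day


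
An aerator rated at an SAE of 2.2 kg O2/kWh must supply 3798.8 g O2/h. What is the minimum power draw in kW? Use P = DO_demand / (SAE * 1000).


SAE in g O2/kWh = 2.2 * 1000 = 2200 g/kWh
P = DO_demand / SAE_g = 3798.8 / 2200 = 1.72673 kW

1.72673 kW


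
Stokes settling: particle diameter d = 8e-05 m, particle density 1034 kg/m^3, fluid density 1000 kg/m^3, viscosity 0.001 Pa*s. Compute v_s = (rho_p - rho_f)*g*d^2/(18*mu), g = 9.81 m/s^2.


Density difference: rho_p - rho_f = 1034 - 1000 = 34 kg/m^3
d^2 = (8e-05)^2 = 6.4e-09 m^2
Numerator = (rho_p - rho_f) * g * d^2 = 34 * 9.81 * 6.4e-09 = 2.134656e-06
Denominator = 18 * mu = 18 * 0.001 = 0.018
v_s = 2.134656e-06 / 0.018 = 1.18592e-04 m/s
Check: Re = rho_f * v_s * d / mu = 1000 * 1.18592e-04 * 8e-05 / 0.001 = 0.00949 < 1, so Stokes' law applies.

1.18592e-04 m/s


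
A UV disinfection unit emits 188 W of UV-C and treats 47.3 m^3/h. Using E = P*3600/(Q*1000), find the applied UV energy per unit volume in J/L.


Energy delivered per hour = 188 W * 3600 s = 676800 J/h
Volume treated per hour = 47.3 m^3/h * 1000 = 47300 L/h
dose = 676800 / 47300 = 14.3087 J/L

14.3087 J/L


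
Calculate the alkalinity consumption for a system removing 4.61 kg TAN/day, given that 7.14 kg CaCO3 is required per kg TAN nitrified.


Alkalinity factor: 7.14 kg CaCO3 consumed per kg TAN nitrified
alk = 4.61 kg TAN * 7.14 = 32.9154 kg CaCO3/day

32.9154 kg CaCO3/day


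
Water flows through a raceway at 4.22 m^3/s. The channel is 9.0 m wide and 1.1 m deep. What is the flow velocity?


Cross-sectional area = W * d = 9.0 * 1.1 = 9.9 m^2
Velocity = Q / A = 4.22 / 9.9 = 0.426263 m/s

0.426263 m/s


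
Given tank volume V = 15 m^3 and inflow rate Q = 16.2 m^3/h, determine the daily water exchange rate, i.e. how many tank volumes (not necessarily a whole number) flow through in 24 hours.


Daily flow volume = 16.2 m^3/h * 24 h = 388.8 m^3/day
Exchanges = daily flow / tank volume = 388.8 / 15 = 25.92 exchanges/day

25.92 exchanges/day


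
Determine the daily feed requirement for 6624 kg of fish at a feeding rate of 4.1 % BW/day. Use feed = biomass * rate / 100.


Feeding rate fraction = 4.1% / 100 = 0.041
Daily feed = 6624 kg * 0.041 = 271.584 kg/day

271.584 kg/day


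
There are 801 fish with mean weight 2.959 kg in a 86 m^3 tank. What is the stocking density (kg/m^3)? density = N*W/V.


Total biomass = 801 fish * 2.959 kg = 2370.159 kg
Density = total biomass / volume = 2370.159 / 86 = 27.56 kg/m^3

27.56 kg/m^3


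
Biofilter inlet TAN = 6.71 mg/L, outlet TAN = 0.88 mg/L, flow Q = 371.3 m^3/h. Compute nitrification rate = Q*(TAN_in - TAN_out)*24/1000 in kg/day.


Concentration drop: TAN_in - TAN_out = 6.71 - 0.88 = 5.83 mg/L
Hourly TAN removed = Q * dTAN = 371.3 m^3/h * 5.83 mg/L = 2164.679 g/h  (m^3/h * mg/L = g/h)
Daily TAN removed = 2164.679 * 24 = 51952.296 g/day
Convert to kg/day: 51952.296 / 1000 = 51.952296 kg/day

51.952296 kg/day


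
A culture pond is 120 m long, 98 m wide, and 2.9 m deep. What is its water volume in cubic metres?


Base area = L * W = 120 * 98 = 11760 m^2
Volume = area * depth = 11760 * 2.9 = 34104 m^3

34104 m^3


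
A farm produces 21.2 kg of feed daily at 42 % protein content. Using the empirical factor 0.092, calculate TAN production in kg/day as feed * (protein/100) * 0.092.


Protein in feed = 21.2 * 42/100 = 8.904 kg/day
TAN = protein * 0.092 = 8.904 * 0.092 = 0.819168 kg/day

0.819168 kg/day


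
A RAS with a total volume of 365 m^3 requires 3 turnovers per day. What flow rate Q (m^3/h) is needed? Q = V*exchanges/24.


Daily recirculation volume = 365 m^3 * 3 = 1095 m^3/day
Flow rate Q = daily volume / 24 h = 1095 / 24 = 45.625 m^3/h

45.625 m^3/h


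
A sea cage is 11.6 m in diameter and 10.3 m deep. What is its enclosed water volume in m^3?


r = d/2 = 11.6/2 = 5.8 m
Base area = pi*r^2 = pi*5.8^2 = 105.68318 m^2
Volume = 105.68318 * 10.3 = 1088.54 m^3

1088.54 m^3


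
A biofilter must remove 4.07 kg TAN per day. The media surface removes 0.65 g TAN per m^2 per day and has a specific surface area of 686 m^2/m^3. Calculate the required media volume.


A = 4.07*1000 / 0.65 = 6261.5385 m^2
V = 6261.5385 / 686 = 9.12761

9.12761 m^3


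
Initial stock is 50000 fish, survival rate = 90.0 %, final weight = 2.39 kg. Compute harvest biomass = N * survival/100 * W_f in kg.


Survivors = 50000 * 90.0/100 = 45000 fish
Harvest biomass = survivors * W_f = 45000 * 2.39 = 107550 kg

107550 kg


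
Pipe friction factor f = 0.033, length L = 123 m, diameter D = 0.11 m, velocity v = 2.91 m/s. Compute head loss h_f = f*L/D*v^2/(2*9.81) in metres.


v^2 = 2.91^2 = 8.4681 m^2/s^2
L/D = 123/0.11 = 1118.1818
h_f = f*(L/D)*v^2/(2g) = 0.033 * 1118.1818 * 8.4681 / 19.62 = 15.9262 m

15.9262 m


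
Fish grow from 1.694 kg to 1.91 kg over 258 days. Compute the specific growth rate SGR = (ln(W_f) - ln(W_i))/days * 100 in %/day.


ln(W_f) = ln(1.91) = 0.64710324
ln(W_i) = ln(1.694) = 0.5270926
ln(W_f) - ln(W_i) = 0.64710324 - 0.5270926 = 0.12001064
SGR = 0.12001064 / 258 * 100 = 0.0465158 %/day

0.0465158 %/day


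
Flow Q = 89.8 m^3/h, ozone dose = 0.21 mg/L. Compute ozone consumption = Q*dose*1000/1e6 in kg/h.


O3 demand (mg/h) = Q * dose * 1000 = 89.8 * 0.21 * 1000 = 18858 mg/h
Convert mg to kg: 18858 / 1e6 = 0.018858 kg/h

0.018858 kg/h


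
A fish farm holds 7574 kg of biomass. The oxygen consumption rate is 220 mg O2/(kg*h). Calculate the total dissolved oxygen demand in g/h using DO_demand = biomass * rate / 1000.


Total O2 consumption (mg/h) = 7574 kg * 220 mg/(kg*h) = 1666280 mg/h
Convert to g/h: 1666280 / 1000 = 1666.28 g/h

1666.28 g/h
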